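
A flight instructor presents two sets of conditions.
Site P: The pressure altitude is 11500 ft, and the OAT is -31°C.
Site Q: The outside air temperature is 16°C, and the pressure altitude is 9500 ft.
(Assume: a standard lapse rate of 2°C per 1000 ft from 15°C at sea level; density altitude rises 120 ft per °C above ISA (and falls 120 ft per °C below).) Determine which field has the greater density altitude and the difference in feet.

Site P: ISA temp = -8°C, deviation -23°C, DA = 11500 + 120 × (-23) = 8740 ft.
Site Q: ISA temp = -4°C, deviation +20°C, DA = 9500 + 120 × 20 = 11900 ft.
Site Q is higher by 11900 − 8740 = 3160 ft.

Site Q by 3160 ft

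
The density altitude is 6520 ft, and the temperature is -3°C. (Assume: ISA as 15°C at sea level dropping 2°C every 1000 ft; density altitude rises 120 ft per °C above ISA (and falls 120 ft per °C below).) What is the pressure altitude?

DA = PA + 120 × (OAT − (15 − 2·PA/1000)) = PA + 120·OAT − 1800 + 0.24·PA = 1.24·PA + 120·OAT − 1800.
So 1.24·PA = 6520 − 120 × (-3) + 1800 = 8680.
PA = 8680 / 1.24 = 7000 ft.

7000 ft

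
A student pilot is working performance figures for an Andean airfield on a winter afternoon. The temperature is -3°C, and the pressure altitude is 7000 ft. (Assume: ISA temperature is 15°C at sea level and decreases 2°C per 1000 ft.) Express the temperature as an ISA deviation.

ISA-4°C

ISA temperature at 7000 ft = 15 − 2 × (7000/1000) = 1°C.
Deviation = OAT − ISA = -3 − 1 = -4°C.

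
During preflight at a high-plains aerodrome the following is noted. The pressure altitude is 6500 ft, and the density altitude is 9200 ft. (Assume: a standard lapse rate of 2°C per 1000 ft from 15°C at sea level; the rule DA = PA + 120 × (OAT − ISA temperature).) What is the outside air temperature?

24.5°C

Density altitude − pressure altitude = 9200 − 6500 = +2700 ft.
At 120 ft/°C that is an ISA deviation of 2700/120 = +22.5°C.
ISA temperature at 6500 ft = 15 − 2 × (6500/1000) = 2°C.
OAT = ISA + deviation = 2 + (+22.5) = 24.5°C.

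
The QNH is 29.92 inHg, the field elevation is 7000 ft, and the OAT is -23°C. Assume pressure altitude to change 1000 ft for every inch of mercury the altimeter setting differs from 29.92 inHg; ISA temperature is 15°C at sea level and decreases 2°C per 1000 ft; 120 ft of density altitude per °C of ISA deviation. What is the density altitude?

Pressure altitude = 7000 + (29.92 − 29.92) × 1000 = 7000 + (0) = 7000 ft.
ISA temperature at 7000 ft = 15 − 2 × (7000/1000) = 1°C.
ISA deviation = -23 − 1 = -24°C.
Density altitude = 7000 + 120 × (-24) = 4120 ft.

4120 ft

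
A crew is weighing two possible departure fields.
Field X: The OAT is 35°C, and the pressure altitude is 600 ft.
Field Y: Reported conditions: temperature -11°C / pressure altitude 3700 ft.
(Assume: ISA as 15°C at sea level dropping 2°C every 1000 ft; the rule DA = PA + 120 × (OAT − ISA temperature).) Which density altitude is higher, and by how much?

Field X by 1676 ft

Field X: ISA temp = 13.8°C, deviation +21.2°C, DA = 600 + 120 × 21.2 = 3144 ft.
Field Y: ISA temp = 7.6°C, deviation -18.6°C, DA = 3700 + 120 × (-18.6) = 1468 ft.
Field X is higher by 3144 − 1468 = 1676 ft.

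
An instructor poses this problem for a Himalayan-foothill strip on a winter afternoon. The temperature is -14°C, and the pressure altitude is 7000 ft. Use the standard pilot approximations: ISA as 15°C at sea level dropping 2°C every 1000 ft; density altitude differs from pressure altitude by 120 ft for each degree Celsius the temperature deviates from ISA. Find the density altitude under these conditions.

5200 ft

ISA temperature at 7000 ft = 15 − 2 × (7000/1000) = 1°C.
ISA deviation = -14 − 1 = -15°C.
Density altitude = 7000 + 120 × (-15) = 7000 + (-1800) = 5200 ft.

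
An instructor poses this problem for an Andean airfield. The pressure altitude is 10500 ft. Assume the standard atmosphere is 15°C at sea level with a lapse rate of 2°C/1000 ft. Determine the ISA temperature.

ISA temperature = 15 − 2 × (10500/1000) = 15 − 21 = -6°C.

-6°C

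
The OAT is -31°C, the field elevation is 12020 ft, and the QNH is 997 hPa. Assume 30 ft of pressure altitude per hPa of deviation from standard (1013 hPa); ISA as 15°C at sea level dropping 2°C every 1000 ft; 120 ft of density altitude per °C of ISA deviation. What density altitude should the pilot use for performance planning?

Pressure altitude = 12020 + (1013 − 997) × 30 = 12020 + (+480) = 12500 ft.
ISA temperature at 12500 ft = 15 − 2 × (12500/1000) = -10°C.
ISA deviation = -31 − (-10) = -21°C.
Density altitude = 12500 + 120 × (-21) = 9980 ft.

9980 ft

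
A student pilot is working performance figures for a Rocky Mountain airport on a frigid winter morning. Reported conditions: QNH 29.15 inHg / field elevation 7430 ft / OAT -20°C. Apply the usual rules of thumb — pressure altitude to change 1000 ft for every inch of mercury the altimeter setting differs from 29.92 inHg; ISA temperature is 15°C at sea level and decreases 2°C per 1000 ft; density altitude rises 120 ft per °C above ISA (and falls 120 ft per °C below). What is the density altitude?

5968 ft

Pressure altitude = 7430 + (29.92 − 29.15) × 1000 = 7430 + (+770) = 8200 ft.
ISA temperature at 8200 ft = 15 − 2 × (8200/1000) = -1.4°C.
ISA deviation = -20 − (-1.4) = -18.6°C.
Density altitude = 8200 + 120 × (-18.6) = 5968 ft.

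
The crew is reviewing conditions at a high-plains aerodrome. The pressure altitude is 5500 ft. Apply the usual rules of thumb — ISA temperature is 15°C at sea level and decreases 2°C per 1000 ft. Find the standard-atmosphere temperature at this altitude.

ISA temperature = 15 − 2 × (5500/1000) = 15 − 11 = 4°C.

4°C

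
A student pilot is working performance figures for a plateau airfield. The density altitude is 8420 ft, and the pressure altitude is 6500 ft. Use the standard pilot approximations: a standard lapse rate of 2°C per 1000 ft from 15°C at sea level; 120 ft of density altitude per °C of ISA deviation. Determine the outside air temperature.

18°C

Density altitude − pressure altitude = 8420 − 6500 = +1920 ft.
At 120 ft/°C that is an ISA deviation of 1920/120 = +16°C.
ISA temperature at 6500 ft = 15 − 2 × (6500/1000) = 2°C.
OAT = ISA + deviation = 2 + (+16) = 18°C.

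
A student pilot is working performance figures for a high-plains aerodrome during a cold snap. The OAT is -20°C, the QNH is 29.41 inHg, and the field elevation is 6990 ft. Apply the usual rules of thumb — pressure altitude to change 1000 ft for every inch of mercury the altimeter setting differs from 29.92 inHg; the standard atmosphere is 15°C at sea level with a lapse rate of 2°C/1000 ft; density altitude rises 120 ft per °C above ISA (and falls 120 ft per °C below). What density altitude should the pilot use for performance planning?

5100 ft

Pressure altitude = 6990 + (29.92 − 29.41) × 1000 = 6990 + (+510) = 7500 ft.
ISA temperature at 7500 ft = 15 − 2 × (7500/1000) = 0°C.
ISA deviation = -20 − 0 = -20°C.
Density altitude = 7500 + 120 × (-20) = 5100 ft.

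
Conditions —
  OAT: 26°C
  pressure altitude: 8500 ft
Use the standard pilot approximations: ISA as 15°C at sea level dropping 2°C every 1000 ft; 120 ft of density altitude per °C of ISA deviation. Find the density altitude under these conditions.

11860 ft

ISA temperature at 8500 ft = 15 − 2 × (8500/1000) = -2°C.
ISA deviation = 26 − (-2) = +28°C.
Density altitude = 8500 + 120 × (28) = 8500 + (+3360) = 11860 ft.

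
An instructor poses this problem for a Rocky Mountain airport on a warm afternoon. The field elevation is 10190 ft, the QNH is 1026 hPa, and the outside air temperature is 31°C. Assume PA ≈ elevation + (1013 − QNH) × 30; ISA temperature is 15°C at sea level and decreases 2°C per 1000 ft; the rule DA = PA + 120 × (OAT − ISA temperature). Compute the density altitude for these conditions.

Pressure altitude = 10190 + (1013 − 1026) × 30 = 10190 + (-390) = 9800 ft.
ISA temperature at 9800 ft = 15 − 2 × (9800/1000) = -4.6°C.
ISA deviation = 31 − (-4.6) = +35.6°C.
Density altitude = 9800 + 120 × (35.6) = 14072 ft.

14072 ft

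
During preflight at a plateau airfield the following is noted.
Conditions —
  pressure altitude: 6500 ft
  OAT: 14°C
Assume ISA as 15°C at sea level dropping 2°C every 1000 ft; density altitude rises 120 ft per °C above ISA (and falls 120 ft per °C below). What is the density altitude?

ISA temperature at 6500 ft = 15 − 2 × (6500/1000) = 2°C.
ISA deviation = 14 − 2 = +12°C.
Density altitude = 6500 + 120 × (12) = 6500 + (+1440) = 7940 ft.

7940 ft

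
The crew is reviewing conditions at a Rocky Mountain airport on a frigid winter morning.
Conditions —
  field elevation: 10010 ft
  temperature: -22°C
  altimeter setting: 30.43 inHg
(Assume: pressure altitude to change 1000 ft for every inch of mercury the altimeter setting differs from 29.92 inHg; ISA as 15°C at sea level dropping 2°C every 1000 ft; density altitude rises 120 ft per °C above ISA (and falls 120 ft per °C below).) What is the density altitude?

Pressure altitude = 10010 + (29.92 − 30.43) × 1000 = 10010 + (-510) = 9500 ft.
ISA temperature at 9500 ft = 15 − 2 × (9500/1000) = -4°C.
ISA deviation = -22 − (-4) = -18°C.
Density altitude = 9500 + 120 × (-18) = 7340 ft.

7340 ft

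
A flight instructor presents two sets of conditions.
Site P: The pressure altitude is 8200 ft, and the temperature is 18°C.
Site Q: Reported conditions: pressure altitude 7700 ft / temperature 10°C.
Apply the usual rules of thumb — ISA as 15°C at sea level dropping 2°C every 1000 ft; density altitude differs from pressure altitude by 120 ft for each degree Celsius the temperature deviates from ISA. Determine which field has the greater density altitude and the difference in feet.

Site P: ISA temp = -1.4°C, deviation +19.4°C, DA = 8200 + 120 × 19.4 = 10528 ft.
Site Q: ISA temp = -0.4°C, deviation +10.4°C, DA = 7700 + 120 × 10.4 = 8948 ft.
Site P is higher by 10528 − 8948 = 1580 ft.

Site P by 1580 ft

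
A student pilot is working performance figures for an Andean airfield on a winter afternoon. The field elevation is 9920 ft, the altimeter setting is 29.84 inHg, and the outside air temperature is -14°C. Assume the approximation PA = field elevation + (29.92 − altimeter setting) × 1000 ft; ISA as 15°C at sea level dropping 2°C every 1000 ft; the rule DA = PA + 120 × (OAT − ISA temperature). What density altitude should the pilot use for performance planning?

Pressure altitude = 9920 + (29.92 − 29.84) × 1000 = 9920 + (+80) = 10000 ft.
ISA temperature at 10000 ft = 15 − 2 × (10000/1000) = -5°C.
ISA deviation = -14 − (-5) = -9°C.
Density altitude = 10000 + 120 × (-9) = 8920 ft.

8920 ft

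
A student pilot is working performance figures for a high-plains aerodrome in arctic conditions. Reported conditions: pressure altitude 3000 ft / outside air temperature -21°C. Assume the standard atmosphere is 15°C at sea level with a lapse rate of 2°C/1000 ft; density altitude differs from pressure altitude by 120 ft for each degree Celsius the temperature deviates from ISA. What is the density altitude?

-600 ft

ISA temperature at 3000 ft = 15 − 2 × (3000/1000) = 9°C.
ISA deviation = -21 − 9 = -30°C.
Density altitude = 3000 + 120 × (-30) = 3000 + (-3600) = -600 ft.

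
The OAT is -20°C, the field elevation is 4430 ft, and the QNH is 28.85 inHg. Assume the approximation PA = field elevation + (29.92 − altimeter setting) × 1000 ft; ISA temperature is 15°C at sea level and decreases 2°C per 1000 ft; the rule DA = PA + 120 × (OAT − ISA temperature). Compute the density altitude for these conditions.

2620 ft

Pressure altitude = 4430 + (29.92 − 28.85) × 1000 = 4430 + (+1070) = 5500 ft.
ISA temperature at 5500 ft = 15 − 2 × (5500/1000) = 4°C.
ISA deviation = -20 − 4 = -24°C.
Density altitude = 5500 + 120 × (-24) = 2620 ft.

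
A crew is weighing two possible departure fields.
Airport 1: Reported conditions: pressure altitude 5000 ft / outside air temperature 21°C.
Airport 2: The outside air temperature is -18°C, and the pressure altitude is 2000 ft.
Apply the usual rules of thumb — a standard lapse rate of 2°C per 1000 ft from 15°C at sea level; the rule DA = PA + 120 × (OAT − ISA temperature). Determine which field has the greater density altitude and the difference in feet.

Airport 1: ISA temp = 5°C, deviation +16°C, DA = 5000 + 120 × 16 = 6920 ft.
Airport 2: ISA temp = 11°C, deviation -29°C, DA = 2000 + 120 × (-29) = -1480 ft.
Airport 1 is higher by 6920 − (-1480) = 8400 ft.

Airport 1 by 8400 ft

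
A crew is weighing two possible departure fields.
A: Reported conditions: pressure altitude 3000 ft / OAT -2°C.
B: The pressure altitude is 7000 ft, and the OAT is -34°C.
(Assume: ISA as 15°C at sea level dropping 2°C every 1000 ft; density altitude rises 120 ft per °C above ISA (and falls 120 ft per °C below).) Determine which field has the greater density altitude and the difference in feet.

B by 1120 ft

A: ISA temp = 9°C, deviation -11°C, DA = 3000 + 120 × (-11) = 1680 ft.
B: ISA temp = 1°C, deviation -35°C, DA = 7000 + 120 × (-35) = 2800 ft.
B is higher by 2800 − 1680 = 1120 ft.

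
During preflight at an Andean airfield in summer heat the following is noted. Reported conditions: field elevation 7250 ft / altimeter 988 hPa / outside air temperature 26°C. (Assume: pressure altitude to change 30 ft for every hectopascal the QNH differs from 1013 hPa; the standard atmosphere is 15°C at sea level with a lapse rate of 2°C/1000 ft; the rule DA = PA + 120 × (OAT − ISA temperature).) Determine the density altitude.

11240 ft

Pressure altitude = 7250 + (1013 − 988) × 30 = 7250 + (+750) = 8000 ft.
ISA temperature at 8000 ft = 15 − 2 × (8000/1000) = -1°C.
ISA deviation = 26 − (-1) = +27°C.
Density altitude = 8000 + 120 × (27) = 11240 ft.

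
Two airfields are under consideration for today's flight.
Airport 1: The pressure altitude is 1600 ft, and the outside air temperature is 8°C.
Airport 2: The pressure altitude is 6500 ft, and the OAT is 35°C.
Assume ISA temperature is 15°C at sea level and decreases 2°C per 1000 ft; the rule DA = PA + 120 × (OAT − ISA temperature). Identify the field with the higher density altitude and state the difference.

Airport 1: ISA temp = 11.8°C, deviation -3.8°C, DA = 1600 + 120 × (-3.8) = 1144 ft.
Airport 2: ISA temp = 2°C, deviation +33°C, DA = 6500 + 120 × 33 = 10460 ft.
Airport 2 is higher by 10460 − 1144 = 9316 ft.

Airport 2 by 9316 ft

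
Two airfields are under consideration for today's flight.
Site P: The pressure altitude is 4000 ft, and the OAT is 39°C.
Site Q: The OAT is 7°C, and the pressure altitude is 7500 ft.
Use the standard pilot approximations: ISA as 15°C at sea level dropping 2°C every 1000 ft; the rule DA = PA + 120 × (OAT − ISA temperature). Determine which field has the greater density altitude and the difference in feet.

Site Q by 500 ft

Site P: ISA temp = 7°C, deviation +32°C, DA = 4000 + 120 × 32 = 7840 ft.
Site Q: ISA temp = 0°C, deviation +7°C, DA = 7500 + 120 × 7 = 8340 ft.
Site Q is higher by 8340 − 7840 = 500 ft.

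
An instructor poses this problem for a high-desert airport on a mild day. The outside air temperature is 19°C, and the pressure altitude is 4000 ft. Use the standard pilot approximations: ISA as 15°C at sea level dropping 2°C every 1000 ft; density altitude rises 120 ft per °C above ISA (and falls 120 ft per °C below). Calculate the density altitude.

5440 ft

ISA temperature at 4000 ft = 15 − 2 × (4000/1000) = 7°C.
ISA deviation = 19 − 7 = +12°C.
Density altitude = 4000 + 120 × (12) = 4000 + (+1440) = 5440 ft.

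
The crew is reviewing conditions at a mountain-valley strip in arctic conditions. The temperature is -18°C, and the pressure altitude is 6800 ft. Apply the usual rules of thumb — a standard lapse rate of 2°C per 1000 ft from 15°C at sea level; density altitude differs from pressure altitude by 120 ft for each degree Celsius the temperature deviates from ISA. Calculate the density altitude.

ISA temperature at 6800 ft = 15 − 2 × (6800/1000) = 1.4°C.
ISA deviation = -18 − 1.4 = -19.4°C.
Density altitude = 6800 + 120 × (-19.4) = 6800 + (-2328) = 4472 ft.

4472 ft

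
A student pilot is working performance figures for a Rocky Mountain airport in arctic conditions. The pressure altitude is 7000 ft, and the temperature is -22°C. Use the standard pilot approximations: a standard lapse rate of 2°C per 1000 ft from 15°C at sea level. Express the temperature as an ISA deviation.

ISA-23°C

ISA temperature at 7000 ft = 15 − 2 × (7000/1000) = 1°C.
Deviation = OAT − ISA = -22 − 1 = -23°C.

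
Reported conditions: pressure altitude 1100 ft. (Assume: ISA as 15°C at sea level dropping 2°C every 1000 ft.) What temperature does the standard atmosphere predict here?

ISA temperature = 15 − 2 × (1100/1000) = 15 − 2.2 = 12.8°C.

12.8°C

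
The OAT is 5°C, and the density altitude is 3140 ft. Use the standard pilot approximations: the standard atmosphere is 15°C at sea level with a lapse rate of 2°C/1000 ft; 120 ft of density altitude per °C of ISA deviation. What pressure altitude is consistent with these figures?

3500 ft

DA = PA + 120 × (OAT − (15 − 2·PA/1000)) = PA + 120·OAT − 1800 + 0.24·PA = 1.24·PA + 120·OAT − 1800.
So 1.24·PA = 3140 − 120 × 5 + 1800 = 4340.
PA = 4340 / 1.24 = 3500 ft.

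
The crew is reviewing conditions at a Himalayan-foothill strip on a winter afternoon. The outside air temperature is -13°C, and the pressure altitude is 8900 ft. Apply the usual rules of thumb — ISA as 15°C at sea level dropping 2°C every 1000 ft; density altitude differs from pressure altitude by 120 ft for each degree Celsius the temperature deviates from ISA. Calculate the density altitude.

7676 ft

ISA temperature at 8900 ft = 15 − 2 × (8900/1000) = -2.8°C.
ISA deviation = -13 − (-2.8) = -10.2°C.
Density altitude = 8900 + 120 × (-10.2) = 8900 + (-1224) = 7676 ft.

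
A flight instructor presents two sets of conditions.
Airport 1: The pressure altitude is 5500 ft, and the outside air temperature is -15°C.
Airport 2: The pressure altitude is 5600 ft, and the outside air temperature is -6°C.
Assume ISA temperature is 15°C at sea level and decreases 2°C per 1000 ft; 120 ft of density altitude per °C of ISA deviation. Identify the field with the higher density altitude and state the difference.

Airport 2 by 1204 ft

Airport 1: ISA temp = 4°C, deviation -19°C, DA = 5500 + 120 × (-19) = 3220 ft.
Airport 2: ISA temp = 3.8°C, deviation -9.8°C, DA = 5600 + 120 × (-9.8) = 4424 ft.
Airport 2 is higher by 4424 − 3220 = 1204 ft.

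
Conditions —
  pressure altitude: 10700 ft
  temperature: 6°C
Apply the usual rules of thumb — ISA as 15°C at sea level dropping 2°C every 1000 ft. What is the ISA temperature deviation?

ISA+12.4°C

ISA temperature at 10700 ft = 15 − 2 × (10700/1000) = -6.4°C.
Deviation = OAT − ISA = 6 − (-6.4) = +12.4°C.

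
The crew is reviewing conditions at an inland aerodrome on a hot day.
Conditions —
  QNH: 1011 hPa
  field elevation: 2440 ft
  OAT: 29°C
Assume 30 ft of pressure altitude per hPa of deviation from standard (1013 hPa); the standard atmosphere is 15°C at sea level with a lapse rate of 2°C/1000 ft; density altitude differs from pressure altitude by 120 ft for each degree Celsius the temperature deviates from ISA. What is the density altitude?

Pressure altitude = 2440 + (1013 − 1011) × 30 = 2440 + (+60) = 2500 ft.
ISA temperature at 2500 ft = 15 − 2 × (2500/1000) = 10°C.
ISA deviation = 29 − 10 = +19°C.
Density altitude = 2500 + 120 × (19) = 4780 ft.

4780 ft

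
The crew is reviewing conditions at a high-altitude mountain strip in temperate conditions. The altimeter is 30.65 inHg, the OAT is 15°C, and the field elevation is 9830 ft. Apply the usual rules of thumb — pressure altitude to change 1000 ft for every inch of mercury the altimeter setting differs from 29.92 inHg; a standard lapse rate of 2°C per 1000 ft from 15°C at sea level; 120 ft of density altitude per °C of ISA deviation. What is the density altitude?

11284 ft

Pressure altitude = 9830 + (29.92 − 30.65) × 1000 = 9830 + (-730) = 9100 ft.
ISA temperature at 9100 ft = 15 − 2 × (9100/1000) = -3.2°C.
ISA deviation = 15 − (-3.2) = +18.2°C.
Density altitude = 9100 + 120 × (18.2) = 11284 ft.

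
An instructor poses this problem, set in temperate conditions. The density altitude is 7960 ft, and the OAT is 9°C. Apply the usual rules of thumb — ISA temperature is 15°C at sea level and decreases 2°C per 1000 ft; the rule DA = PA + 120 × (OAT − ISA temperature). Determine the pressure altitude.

DA = PA + 120 × (OAT − (15 − 2·PA/1000)) = PA + 120·OAT − 1800 + 0.24·PA = 1.24·PA + 120·OAT − 1800.
So 1.24·PA = 7960 − 120 × 9 + 1800 = 8680.
PA = 8680 / 1.24 = 7000 ft.

7000 ft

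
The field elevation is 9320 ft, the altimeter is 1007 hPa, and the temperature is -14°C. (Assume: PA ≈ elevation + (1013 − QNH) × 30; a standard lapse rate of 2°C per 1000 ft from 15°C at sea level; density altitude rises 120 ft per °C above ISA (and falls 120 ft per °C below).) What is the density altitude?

8300 ft

Pressure altitude = 9320 + (1013 − 1007) × 30 = 9320 + (+180) = 9500 ft.
ISA temperature at 9500 ft = 15 − 2 × (9500/1000) = -4°C.
ISA deviation = -14 − (-4) = -10°C.
Density altitude = 9500 + 120 × (-10) = 8300 ft.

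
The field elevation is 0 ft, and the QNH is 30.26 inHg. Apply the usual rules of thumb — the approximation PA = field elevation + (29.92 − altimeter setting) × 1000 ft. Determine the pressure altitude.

Pressure correction = (29.92 − 30.26) × 1000 = -340 ft.
Pressure altitude = 0 + (-340) = -340 ft.

-340 ft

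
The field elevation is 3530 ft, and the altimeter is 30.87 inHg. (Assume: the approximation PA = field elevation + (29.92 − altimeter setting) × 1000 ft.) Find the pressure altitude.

2580 ft

Pressure correction = (29.92 − 30.87) × 1000 = -950 ft.
Pressure altitude = 3530 + (-950) = 2580 ft.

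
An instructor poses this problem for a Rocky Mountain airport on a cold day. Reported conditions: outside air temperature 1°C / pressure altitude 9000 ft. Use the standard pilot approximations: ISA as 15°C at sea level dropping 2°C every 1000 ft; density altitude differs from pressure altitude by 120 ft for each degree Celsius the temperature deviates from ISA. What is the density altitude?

9480 ft

ISA temperature at 9000 ft = 15 − 2 × (9000/1000) = -3°C.
ISA deviation = 1 − (-3) = +4°C.
Density altitude = 9000 + 120 × (4) = 9000 + (+480) = 9480 ft.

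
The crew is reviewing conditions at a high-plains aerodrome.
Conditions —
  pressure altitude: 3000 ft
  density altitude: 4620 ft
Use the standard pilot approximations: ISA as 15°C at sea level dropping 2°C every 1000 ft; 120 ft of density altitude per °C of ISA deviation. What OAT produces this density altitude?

Density altitude − pressure altitude = 4620 − 3000 = +1620 ft.
At 120 ft/°C that is an ISA deviation of 1620/120 = +13.5°C.
ISA temperature at 3000 ft = 15 − 2 × (3000/1000) = 9°C.
OAT = ISA + deviation = 9 + (+13.5) = 22.5°C.

22.5°C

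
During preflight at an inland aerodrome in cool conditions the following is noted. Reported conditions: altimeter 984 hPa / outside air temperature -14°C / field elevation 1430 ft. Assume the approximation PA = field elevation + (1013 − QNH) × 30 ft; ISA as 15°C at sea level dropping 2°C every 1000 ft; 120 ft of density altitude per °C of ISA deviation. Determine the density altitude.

-628 ft

Pressure altitude = 1430 + (1013 − 984) × 30 = 1430 + (+870) = 2300 ft.
ISA temperature at 2300 ft = 15 − 2 × (2300/1000) = 10.4°C.
ISA deviation = -14 − 10.4 = -24.4°C.
Density altitude = 2300 + 120 × (-24.4) = -628 ft.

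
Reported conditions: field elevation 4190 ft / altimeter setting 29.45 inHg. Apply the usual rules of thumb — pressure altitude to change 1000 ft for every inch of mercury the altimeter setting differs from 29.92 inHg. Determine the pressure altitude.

Pressure correction = (29.92 − 29.45) × 1000 = +470 ft.
Pressure altitude = 4190 + (+470) = 4660 ft.

4660 ft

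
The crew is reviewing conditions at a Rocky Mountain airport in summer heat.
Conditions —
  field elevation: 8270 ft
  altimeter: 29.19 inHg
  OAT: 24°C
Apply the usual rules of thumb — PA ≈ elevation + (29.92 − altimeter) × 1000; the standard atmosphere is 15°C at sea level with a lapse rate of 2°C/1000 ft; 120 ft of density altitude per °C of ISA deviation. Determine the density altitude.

Pressure altitude = 8270 + (29.92 − 29.19) × 1000 = 8270 + (+730) = 9000 ft.
ISA temperature at 9000 ft = 15 − 2 × (9000/1000) = -3°C.
ISA deviation = 24 − (-3) = +27°C.
Density altitude = 9000 + 120 × (27) = 12240 ft.

12240 ft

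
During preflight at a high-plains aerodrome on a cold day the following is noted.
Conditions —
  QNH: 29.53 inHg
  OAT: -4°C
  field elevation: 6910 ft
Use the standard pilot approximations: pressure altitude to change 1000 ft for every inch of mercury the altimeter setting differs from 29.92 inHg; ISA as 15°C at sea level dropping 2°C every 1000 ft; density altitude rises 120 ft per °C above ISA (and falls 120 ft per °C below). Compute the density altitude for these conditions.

6772 ft

Pressure altitude = 6910 + (29.92 − 29.53) × 1000 = 6910 + (+390) = 7300 ft.
ISA temperature at 7300 ft = 15 − 2 × (7300/1000) = 0.4°C.
ISA deviation = -4 − 0.4 = -4.4°C.
Density altitude = 7300 + 120 × (-4.4) = 6772 ft.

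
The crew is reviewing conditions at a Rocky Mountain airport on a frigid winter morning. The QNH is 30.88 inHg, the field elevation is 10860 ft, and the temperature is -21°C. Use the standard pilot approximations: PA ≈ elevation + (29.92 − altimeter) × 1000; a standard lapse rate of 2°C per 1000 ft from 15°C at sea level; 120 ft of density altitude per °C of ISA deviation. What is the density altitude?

7956 ft

Pressure altitude = 10860 + (29.92 − 30.88) × 1000 = 10860 + (-960) = 9900 ft.
ISA temperature at 9900 ft = 15 − 2 × (9900/1000) = -4.8°C.
ISA deviation = -21 − (-4.8) = -16.2°C.
Density altitude = 9900 + 120 × (-16.2) = 7956 ft.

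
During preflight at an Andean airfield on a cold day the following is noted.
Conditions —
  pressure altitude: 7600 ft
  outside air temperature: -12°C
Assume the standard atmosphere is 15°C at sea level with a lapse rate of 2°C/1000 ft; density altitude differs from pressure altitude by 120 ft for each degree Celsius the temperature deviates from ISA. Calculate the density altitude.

ISA temperature at 7600 ft = 15 − 2 × (7600/1000) = -0.2°C.
ISA deviation = -12 − (-0.2) = -11.8°C.
Density altitude = 7600 + 120 × (-11.8) = 7600 + (-1416) = 6184 ft.

6184 ft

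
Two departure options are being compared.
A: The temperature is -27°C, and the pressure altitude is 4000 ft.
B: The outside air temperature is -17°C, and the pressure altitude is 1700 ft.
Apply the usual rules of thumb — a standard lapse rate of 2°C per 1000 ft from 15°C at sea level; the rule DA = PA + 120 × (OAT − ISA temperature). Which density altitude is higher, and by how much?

A: ISA temp = 7°C, deviation -34°C, DA = 4000 + 120 × (-34) = -80 ft.
B: ISA temp = 11.6°C, deviation -28.6°C, DA = 1700 + 120 × (-28.6) = -1732 ft.
A is higher by -80 − (-1732) = 1652 ft.

A by 1652 ft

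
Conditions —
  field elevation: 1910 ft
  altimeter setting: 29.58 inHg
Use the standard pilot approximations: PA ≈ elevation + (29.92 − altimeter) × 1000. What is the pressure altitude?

Pressure correction = (29.92 − 29.58) × 1000 = +340 ft.
Pressure altitude = 1910 + (+340) = 2250 ft.

2250 ft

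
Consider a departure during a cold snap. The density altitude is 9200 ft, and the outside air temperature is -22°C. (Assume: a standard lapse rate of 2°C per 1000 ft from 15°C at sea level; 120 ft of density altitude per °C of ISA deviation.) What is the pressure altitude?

11000 ft

DA = PA + 120 × (OAT − (15 − 2·PA/1000)) = PA + 120·OAT − 1800 + 0.24·PA = 1.24·PA + 120·OAT − 1800.
So 1.24·PA = 9200 − 120 × (-22) + 1800 = 13640.
PA = 13640 / 1.24 = 11000 ft.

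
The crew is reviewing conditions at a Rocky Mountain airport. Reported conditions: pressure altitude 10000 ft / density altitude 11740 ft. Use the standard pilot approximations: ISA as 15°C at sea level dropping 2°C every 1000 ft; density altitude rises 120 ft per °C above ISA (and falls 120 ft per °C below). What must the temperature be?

Density altitude − pressure altitude = 11740 − 10000 = +1740 ft.
At 120 ft/°C that is an ISA deviation of 1740/120 = +14.5°C.
ISA temperature at 10000 ft = 15 − 2 × (10000/1000) = -5°C.
OAT = ISA + deviation = -5 + (+14.5) = 9.5°C.

9.5°C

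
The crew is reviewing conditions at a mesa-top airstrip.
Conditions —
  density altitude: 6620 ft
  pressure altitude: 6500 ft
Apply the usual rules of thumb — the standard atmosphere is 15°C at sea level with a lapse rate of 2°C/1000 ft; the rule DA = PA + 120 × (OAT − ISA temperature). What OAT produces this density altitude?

Density altitude − pressure altitude = 6620 − 6500 = +120 ft.
At 120 ft/°C that is an ISA deviation of 120/120 = +1°C.
ISA temperature at 6500 ft = 15 − 2 × (6500/1000) = 2°C.
OAT = ISA + deviation = 2 + (+1) = 3°C.

3°C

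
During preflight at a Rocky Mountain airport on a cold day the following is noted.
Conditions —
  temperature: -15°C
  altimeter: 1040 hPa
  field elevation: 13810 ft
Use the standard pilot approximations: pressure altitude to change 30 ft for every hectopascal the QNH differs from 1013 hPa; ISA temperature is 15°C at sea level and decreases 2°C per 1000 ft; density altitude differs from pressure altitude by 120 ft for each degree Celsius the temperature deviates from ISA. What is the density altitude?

Pressure altitude = 13810 + (1013 − 1040) × 30 = 13810 + (-810) = 13000 ft.
ISA temperature at 13000 ft = 15 − 2 × (13000/1000) = -11°C.
ISA deviation = -15 − (-11) = -4°C.
Density altitude = 13000 + 120 × (-4) = 12520 ft.

12520 ft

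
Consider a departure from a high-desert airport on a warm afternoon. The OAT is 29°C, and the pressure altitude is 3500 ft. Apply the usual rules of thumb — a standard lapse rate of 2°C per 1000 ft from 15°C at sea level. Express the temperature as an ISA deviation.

ISA+21°C

ISA temperature at 3500 ft = 15 − 2 × (3500/1000) = 8°C.
Deviation = OAT − ISA = 29 − 8 = +21°C.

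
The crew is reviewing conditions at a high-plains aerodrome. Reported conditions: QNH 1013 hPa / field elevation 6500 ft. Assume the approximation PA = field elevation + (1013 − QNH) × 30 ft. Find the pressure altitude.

Pressure correction = (1013 − 1013) × 30 = 0 ft.
Pressure altitude = 6500 + (0) = 6500 ft.

6500 ft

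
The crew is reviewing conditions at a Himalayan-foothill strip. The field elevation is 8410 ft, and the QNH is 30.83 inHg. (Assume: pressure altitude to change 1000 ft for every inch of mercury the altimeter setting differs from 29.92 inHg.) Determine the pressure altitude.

Pressure correction = (29.92 − 30.83) × 1000 = -910 ft.
Pressure altitude = 8410 + (-910) = 7500 ft.

7500 ft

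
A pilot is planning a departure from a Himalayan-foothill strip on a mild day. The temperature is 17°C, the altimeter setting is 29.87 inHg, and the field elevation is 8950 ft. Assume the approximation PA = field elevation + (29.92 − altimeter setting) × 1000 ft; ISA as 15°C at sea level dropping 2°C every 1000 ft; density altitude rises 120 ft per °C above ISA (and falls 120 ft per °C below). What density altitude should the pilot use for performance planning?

Pressure altitude = 8950 + (29.92 − 29.87) × 1000 = 8950 + (+50) = 9000 ft.
ISA temperature at 9000 ft = 15 − 2 × (9000/1000) = -3°C.
ISA deviation = 17 − (-3) = +20°C.
Density altitude = 9000 + 120 × (20) = 11400 ft.

11400 ft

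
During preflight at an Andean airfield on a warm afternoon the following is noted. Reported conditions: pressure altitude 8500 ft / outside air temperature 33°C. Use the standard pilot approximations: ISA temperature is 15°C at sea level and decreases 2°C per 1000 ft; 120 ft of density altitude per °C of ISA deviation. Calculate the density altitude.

ISA temperature at 8500 ft = 15 − 2 × (8500/1000) = -2°C.
ISA deviation = 33 − (-2) = +35°C.
Density altitude = 8500 + 120 × (35) = 8500 + (+4200) = 12700 ft.

12700 ft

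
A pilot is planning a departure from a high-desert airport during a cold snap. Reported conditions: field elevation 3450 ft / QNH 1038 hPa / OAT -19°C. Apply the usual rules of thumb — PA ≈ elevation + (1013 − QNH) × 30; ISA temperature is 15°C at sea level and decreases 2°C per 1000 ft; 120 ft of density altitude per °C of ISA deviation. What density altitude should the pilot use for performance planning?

-732 ft

Pressure altitude = 3450 + (1013 − 1038) × 30 = 3450 + (-750) = 2700 ft.
ISA temperature at 2700 ft = 15 − 2 × (2700/1000) = 9.6°C.
ISA deviation = -19 − 9.6 = -28.6°C.
Density altitude = 2700 + 120 × (-28.6) = -732 ft.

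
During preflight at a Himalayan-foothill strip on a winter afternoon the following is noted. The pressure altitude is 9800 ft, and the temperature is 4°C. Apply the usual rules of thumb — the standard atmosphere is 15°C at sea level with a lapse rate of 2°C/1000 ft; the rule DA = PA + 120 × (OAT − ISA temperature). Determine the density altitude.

ISA temperature at 9800 ft = 15 − 2 × (9800/1000) = -4.6°C.
ISA deviation = 4 − (-4.6) = +8.6°C.
Density altitude = 9800 + 120 × (8.6) = 9800 + (+1032) = 10832 ft.

10832 ft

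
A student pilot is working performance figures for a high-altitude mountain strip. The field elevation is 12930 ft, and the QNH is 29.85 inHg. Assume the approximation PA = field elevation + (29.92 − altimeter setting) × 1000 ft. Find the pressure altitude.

Pressure correction = (29.92 − 29.85) × 1000 = +70 ft.
Pressure altitude = 12930 + (+70) = 13000 ft.

13000 ft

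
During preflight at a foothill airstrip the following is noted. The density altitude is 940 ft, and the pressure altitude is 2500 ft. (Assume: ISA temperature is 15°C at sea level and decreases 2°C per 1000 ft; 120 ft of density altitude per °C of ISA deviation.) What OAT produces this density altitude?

-3°C

Density altitude − pressure altitude = 940 − 2500 = -1560 ft.
At 120 ft/°C that is an ISA deviation of -1560/120 = -13°C.
ISA temperature at 2500 ft = 15 − 2 × (2500/1000) = 10°C.
OAT = ISA + deviation = 10 + (-13) = -3°C.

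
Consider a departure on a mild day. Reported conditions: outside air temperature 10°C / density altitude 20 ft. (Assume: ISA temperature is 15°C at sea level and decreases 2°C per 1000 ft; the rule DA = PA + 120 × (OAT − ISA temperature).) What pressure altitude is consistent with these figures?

500 ft

DA = PA + 120 × (OAT − (15 − 2·PA/1000)) = PA + 120·OAT − 1800 + 0.24·PA = 1.24·PA + 120·OAT − 1800.
So 1.24·PA = 20 − 120 × 10 + 1800 = 620.
PA = 620 / 1.24 = 500 ft.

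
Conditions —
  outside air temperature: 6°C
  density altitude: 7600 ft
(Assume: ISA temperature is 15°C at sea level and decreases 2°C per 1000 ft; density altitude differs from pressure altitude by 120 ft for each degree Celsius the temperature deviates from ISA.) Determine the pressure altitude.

DA = PA + 120 × (OAT − (15 − 2·PA/1000)) = PA + 120·OAT − 1800 + 0.24·PA = 1.24·PA + 120·OAT − 1800.
So 1.24·PA = 7600 − 120 × 6 + 1800 = 8680.
PA = 8680 / 1.24 = 7000 ft.

7000 ft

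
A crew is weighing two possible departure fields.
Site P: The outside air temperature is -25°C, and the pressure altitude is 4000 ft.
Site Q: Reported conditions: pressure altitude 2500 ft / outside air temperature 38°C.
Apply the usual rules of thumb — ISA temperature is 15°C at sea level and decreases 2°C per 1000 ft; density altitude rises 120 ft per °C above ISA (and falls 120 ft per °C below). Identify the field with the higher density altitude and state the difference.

Site Q by 5700 ft

Site P: ISA temp = 7°C, deviation -32°C, DA = 4000 + 120 × (-32) = 160 ft.
Site Q: ISA temp = 10°C, deviation +28°C, DA = 2500 + 120 × 28 = 5860 ft.
Site Q is higher by 5860 − 160 = 5700 ft.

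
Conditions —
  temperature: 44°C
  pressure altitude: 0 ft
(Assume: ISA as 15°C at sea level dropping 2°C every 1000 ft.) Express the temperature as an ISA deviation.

ISA+29°C

ISA temperature at 0 ft = 15 − 2 × (0/1000) = 15°C.
Deviation = OAT − ISA = 44 − 15 = +29°C.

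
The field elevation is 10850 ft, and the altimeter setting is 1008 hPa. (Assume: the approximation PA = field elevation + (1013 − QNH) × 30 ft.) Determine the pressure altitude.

Pressure correction = (1013 − 1008) × 30 = +150 ft.
Pressure altitude = 10850 + (+150) = 11000 ft.

11000 ft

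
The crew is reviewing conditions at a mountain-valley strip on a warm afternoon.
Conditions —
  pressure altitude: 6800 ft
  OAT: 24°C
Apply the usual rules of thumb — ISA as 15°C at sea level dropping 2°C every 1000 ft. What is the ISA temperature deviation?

ISA+22.6°C

ISA temperature at 6800 ft = 15 − 2 × (6800/1000) = 1.4°C.
Deviation = OAT − ISA = 24 − 1.4 = +22.6°C.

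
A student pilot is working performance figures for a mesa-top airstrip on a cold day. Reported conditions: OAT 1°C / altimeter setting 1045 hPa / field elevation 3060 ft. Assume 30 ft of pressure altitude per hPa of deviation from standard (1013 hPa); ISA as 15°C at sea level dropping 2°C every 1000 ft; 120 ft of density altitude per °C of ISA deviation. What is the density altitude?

924 ft

Pressure altitude = 3060 + (1013 − 1045) × 30 = 3060 + (-960) = 2100 ft.
ISA temperature at 2100 ft = 15 − 2 × (2100/1000) = 10.8°C.
ISA deviation = 1 − 10.8 = -9.8°C.
Density altitude = 2100 + 120 × (-9.8) = 924 ft.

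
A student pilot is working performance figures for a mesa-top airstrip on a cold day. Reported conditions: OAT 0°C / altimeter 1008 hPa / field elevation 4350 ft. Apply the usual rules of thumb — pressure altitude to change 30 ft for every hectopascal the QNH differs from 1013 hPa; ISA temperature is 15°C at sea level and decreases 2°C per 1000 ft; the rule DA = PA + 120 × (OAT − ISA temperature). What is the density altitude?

3780 ft

Pressure altitude = 4350 + (1013 − 1008) × 30 = 4350 + (+150) = 4500 ft.
ISA temperature at 4500 ft = 15 − 2 × (4500/1000) = 6°C.
ISA deviation = 0 − 6 = -6°C.
Density altitude = 4500 + 120 × (-6) = 3780 ft.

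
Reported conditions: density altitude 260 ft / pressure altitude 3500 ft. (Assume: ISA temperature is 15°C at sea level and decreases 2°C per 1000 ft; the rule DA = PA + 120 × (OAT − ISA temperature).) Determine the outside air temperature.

-19°C

Density altitude − pressure altitude = 260 − 3500 = -3240 ft.
At 120 ft/°C that is an ISA deviation of -3240/120 = -27°C.
ISA temperature at 3500 ft = 15 − 2 × (3500/1000) = 8°C.
OAT = ISA + deviation = 8 + (-27) = -19°C.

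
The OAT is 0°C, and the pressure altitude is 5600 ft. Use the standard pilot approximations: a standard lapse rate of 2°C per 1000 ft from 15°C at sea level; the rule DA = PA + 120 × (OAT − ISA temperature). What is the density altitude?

ISA temperature at 5600 ft = 15 − 2 × (5600/1000) = 3.8°C.
ISA deviation = 0 − 3.8 = -3.8°C.
Density altitude = 5600 + 120 × (-3.8) = 5600 + (-456) = 5144 ft.

5144 ft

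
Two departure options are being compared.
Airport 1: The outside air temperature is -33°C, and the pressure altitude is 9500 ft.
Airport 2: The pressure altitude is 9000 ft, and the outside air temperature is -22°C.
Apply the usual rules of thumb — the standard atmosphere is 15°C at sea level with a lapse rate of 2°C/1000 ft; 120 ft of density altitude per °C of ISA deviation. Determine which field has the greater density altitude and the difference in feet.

Airport 1: ISA temp = -4°C, deviation -29°C, DA = 9500 + 120 × (-29) = 6020 ft.
Airport 2: ISA temp = -3°C, deviation -19°C, DA = 9000 + 120 × (-19) = 6720 ft.
Airport 2 is higher by 6720 − 6020 = 700 ft.

Airport 2 by 700 ft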